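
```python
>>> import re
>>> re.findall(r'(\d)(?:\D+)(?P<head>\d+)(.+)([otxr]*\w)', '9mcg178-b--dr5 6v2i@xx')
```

[('9', '178', '-b--dr5 6v2i@x', 'x')]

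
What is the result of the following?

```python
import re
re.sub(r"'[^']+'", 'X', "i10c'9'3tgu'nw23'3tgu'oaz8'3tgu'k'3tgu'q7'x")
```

Every occurrence is swapped for 'X'.

'i10cX3tguX3tguX3tguX3tguXx'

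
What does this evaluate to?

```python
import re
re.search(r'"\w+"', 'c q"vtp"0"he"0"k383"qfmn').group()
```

The match spans [3:8] → '"vtp"'.

'"vtp"'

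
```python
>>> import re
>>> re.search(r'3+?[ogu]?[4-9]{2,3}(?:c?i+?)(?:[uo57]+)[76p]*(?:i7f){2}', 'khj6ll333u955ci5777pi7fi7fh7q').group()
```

The pattern matches one or more of a literal '3' (lazy), then optionally one of [ogu], then 2 to 3 of a character in [4-9]; then optionally the literal 'c', then one or more of a literal 'i' (lazy) (non-capturing group); then one or more of one of [uo57] (non-capturing group); then zero or more of one of [76p], then the literal 'i7f' repeated 2 times.
The match spans [6:26] → '333u955ci5777pi7fi7f'.

'333u955ci5777pi7fi7f'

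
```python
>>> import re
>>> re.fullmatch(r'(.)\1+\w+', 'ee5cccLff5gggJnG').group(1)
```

'e'

The backreference `\1` re-matches whatever the first group consumed, character for character.
`re.fullmatch` is like wrapping the pattern in `^…$` (in single-line mode).
The match spans [0:16] → 'ee5cccLff5gggJnG'.
Captured: group 1 = 'e'.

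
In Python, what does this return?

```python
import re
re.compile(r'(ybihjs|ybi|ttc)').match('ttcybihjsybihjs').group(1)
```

'ttc'

With `match`, the pattern is implicitly anchored at the beginning.
The match spans [0:3] → 'ttc'.
Captured: group 1 = 'ttc'.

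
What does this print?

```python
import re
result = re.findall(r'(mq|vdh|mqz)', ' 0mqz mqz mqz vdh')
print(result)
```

Branches in `(...|...)` are attempted left-to-right; the first branch that allows the whole pattern to succeed is taken.
Scanning left to right: at [2:4] match 'mq', group 1 = 'mq'; at [6:8] match 'mq', group 1 = 'mq'; at [10:12] match 'mq', group 1 = 'mq'; at [14:17] match 'vdh', group 1 = 'vdh'.
Because there's exactly one group, `findall` drops the full match and keeps group 1 from each hit.

['mq', 'mq', 'mq', 'vdh']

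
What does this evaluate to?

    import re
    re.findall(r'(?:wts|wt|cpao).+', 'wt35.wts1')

['wt35.wts1']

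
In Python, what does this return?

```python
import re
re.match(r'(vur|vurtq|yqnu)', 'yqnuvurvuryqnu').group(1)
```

'yqnu'

`match` is anchored at position 0; if the pattern doesn't fit there, it returns None.
The match spans [0:4] → 'yqnu'.
Captured: group 1 = 'yqnu'.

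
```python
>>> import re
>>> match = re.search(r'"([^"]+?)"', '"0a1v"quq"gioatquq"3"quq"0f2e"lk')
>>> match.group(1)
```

'0a1v'

The match spans [0:6] → '"0a1v"'.
Captured: group 1 = '0a1v'.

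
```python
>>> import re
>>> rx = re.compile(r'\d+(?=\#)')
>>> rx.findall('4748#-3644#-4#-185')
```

The `(?=…)`/`(?<=…)` assertion just peeks at neighbouring text; it doesn't advance the match position.
Matches: at [0:4] → '4748'; at [6:10] → '3644'; at [12:13] → '4'.
Since nothing is captured, `findall` lists the 3 matched substrings directly.

['4748', '3644', '4']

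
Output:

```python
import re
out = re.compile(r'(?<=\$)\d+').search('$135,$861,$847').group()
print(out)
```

135

Lookahead/lookbehind check context without consuming it, so the matched span excludes the asserted characters.
The match spans [1:4] → '135'.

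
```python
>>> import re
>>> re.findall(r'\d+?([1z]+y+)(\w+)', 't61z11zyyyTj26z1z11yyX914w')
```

This matches one or more of a digit (lazy); then one or more of one of [1z], then one or more of the literal 'y' (captured); then one or more of a word character (captured).
The `?` after the quantifier makes it lazy — it takes as little as possible before letting the rest of the pattern try.
Matches: at [1:26] match '61z11zyyyTj26z1z11yyX914w', groups = ('1z11zyyy', 'Tj26z1z11yyX914w').
With 2 capturing groups, `findall` returns a 2-tuple per match.

[('1z11zyyy', 'Tj26z1z11yyX914w')]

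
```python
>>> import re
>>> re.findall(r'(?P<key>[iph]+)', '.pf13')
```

['p']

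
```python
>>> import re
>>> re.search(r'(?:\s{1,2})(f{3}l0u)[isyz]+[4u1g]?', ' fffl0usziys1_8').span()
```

This matches 1 to 2 of whitespace (non-capturing group); then exactly 3 of a literal 'f', then the literal 'l0u' (captured); then one or more of one of [isyz], then optionally one of [4u1g].
`re.search` scans for the first position where the pattern succeeds.
The match spans [0:13] → ' fffl0usziys1'.
Captured: group 1 = 'fffl0u'.

(0, 13)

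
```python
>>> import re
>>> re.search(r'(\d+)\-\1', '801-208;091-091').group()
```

'091-091'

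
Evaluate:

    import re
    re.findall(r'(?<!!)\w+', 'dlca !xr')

`(?!…)`/`(?<!…)` only lets a position through if the neighbouring text does NOT match; no characters are consumed.
Matches: at [0:4] → 'dlca'; at [7:8] → 'r'.
No capturing groups, so `findall` returns the 2 full match strings.

['dlca', 'r']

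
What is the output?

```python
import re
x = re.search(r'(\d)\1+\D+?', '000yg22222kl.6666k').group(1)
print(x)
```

`\1` has to match the exact text group 1 already captured.
`re.search` tries every starting position until one works.
The match spans [0:4] → '000y'.
Captured: group 1 = '0'.

0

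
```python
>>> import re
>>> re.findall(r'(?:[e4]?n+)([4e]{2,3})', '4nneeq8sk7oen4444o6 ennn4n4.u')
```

Pattern: optionally one of [e4], then one or more of the literal 'n' (non-capturing group); then 2 to 3 of one of [4e] (captured).
With a single group, `findall` returns only what that group captured — 2 items.

['ee', '444']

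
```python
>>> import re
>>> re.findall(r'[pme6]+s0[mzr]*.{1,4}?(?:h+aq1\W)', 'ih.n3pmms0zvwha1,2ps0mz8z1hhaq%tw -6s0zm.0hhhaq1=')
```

['6s0zm.0hhhaq1=']

The pattern matches one or more of one of [pme6]; then the literal 's0', then zero or more of one of [mzr], then 1 to 4 of any character (lazy); then one or more of the literal 'h', then the literal 'aq1', then a non-word character (non-capturing group).
Matches: at [35:49] → '6s0zm.0hhhaq1='.
`findall` yields the raw match text (1 of them) because the pattern has no groups.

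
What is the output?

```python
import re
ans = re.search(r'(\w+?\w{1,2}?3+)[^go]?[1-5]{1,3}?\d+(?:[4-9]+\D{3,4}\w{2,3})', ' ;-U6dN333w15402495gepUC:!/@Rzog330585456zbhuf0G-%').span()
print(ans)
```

The pattern matches one or more of a word character (lazy), then 1 to 2 of a word character (lazy), then one or more of the literal '3' (captured); then optionally any character except [go], then 1 to 3 of a character in [1-5] (lazy); then one or more of a digit; then one or more of a character in [4-9], then 3 to 4 of a non-digit, then 2 to 3 of a word character (non-capturing group).
`re.search` tries every starting position until one works.
The match spans [3:24] → 'U6dN333w15402495gepUC'.
Captured: group 1 = 'U6dN333'.

(3, 24)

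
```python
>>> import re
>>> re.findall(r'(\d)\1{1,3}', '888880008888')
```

['8', '0', '8']

A backreference is literal: `\1` must see the identical characters the first group matched.
With a single group, `findall` returns only what that group captured — 3 items.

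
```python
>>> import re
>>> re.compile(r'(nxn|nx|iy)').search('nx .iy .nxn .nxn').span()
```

`re.search` scans for the first position where the pattern succeeds.
The match spans [0:2] → 'nx'.
Captured: group 1 = 'nx'.

(0, 2)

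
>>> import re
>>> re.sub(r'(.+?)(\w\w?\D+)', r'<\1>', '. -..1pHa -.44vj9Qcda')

'<. -..><4><9>'

This matches one or more of any character (lazy) (captured); then a word character, then optionally a word character, then one or more of a non-digit (captured).
Matches: at [0:12] → '. -..1pHa -.'; at [12:16] → '44vj'; at [16:21] → '9Qcda'.
`\1` in the replacement pulls in group 1's text for each match.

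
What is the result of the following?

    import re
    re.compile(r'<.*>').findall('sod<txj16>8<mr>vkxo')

Scanning left to right: at [3:15] → '<txj16>8<mr>'.
Since nothing is captured, `findall` lists the 1 matched substring directly.

['<txj16>8<mr>']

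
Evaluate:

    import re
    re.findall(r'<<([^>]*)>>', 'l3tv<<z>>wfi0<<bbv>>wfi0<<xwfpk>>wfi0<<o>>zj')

`findall` collects group 1 from each match (4 total).

['z', 'bbv', 'xwfpk', 'o']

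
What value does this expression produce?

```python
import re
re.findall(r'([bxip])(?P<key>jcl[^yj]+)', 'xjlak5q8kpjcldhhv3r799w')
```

Multiple groups make `findall` return tuples — one 2-tuple for the one match.

[('p', 'jcldhhv3r799w')]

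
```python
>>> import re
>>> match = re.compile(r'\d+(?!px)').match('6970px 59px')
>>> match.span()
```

The negative lookaround is zero-width — it rules out positions where the adjacent text would match, without consuming anything.
`re.match` only tries the pattern at the start of the string.
The match spans [0:3] → '697'.

(0, 3)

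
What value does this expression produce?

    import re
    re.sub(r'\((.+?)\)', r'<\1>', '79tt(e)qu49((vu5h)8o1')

A `+?`/`*?`/`{m,n}?` starts at its minimum and grows only as far as needed for what follows to match.
`\1` in the replacement pulls in group 1's text for each match.

'79tt<e>qu49<(vu5h>8o1'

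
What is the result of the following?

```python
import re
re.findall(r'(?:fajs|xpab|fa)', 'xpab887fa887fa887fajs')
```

['xpab', 'fa', 'fa', 'fajs']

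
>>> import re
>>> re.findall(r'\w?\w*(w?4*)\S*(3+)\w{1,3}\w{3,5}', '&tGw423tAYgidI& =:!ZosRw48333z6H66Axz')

[('', '3'), ('', '3')]

This matches optionally a word character, then zero or more of a word character; then optionally a literal 'w', then zero or more of the literal '4' (captured); then zero or more of a non-whitespace character; then one or more of a literal '3' (captured); then 1 to 3 of a word character, then 3 to 5 of a word character.
Matches: at [0:14] match '&tGw423tAYgidI', groups = ('', '3'); at [16:37] match '=:!ZosRw48333z6H66Axz', groups = ('', '3').
2 groups means each result is a tuple of 2 captured strings — 2 here.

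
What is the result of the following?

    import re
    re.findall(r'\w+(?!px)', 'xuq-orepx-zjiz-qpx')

Because the assertion is negative and zero-width, positions next to the forbidden text are skipped.
Walking the string: at [0:3] → 'xuq'; at [4:9] → 'orepx'; at [10:14] → 'zjiz'; at [15:18] → 'qpx'.
No capturing groups, so `findall` returns the 4 full match strings.

['xuq', 'orepx', 'zjiz', 'qpx']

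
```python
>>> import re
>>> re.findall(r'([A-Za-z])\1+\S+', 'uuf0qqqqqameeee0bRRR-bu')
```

`\1` is not a pattern — it's the concrete string captured by group 1, re-applied verbatim.
`findall` collects group 1 from the one match (1 total).

['u']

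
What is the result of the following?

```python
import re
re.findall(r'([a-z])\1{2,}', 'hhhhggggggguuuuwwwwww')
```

['h', 'g', 'u', 'w']

A backreference is literal: `\1` must see the identical characters the first group matched.
Matches: at [0:4] match 'hhhh', group 1 = 'h'; at [4:11] match 'ggggggg', group 1 = 'g'; at [11:15] match 'uuuu', group 1 = 'u'; at [15:21] match 'wwwwww', group 1 = 'w'.
`findall` collects group 1 from each match (4 total).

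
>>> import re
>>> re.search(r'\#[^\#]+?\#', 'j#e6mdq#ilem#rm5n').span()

(1, 8)

`re.search` scans for the first position where the pattern succeeds.
The match spans [1:8] → '#e6mdq#'.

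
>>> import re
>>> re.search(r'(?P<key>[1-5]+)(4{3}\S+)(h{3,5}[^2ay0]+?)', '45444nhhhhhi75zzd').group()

'45444nhhhhhi'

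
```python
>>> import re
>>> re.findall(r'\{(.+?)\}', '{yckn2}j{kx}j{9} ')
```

['yckn2', 'kx', '9']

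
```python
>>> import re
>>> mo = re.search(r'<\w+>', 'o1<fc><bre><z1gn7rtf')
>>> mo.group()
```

'<fc>'

`search` walks the string left to right and returns the first match it finds.
The match spans [2:6] → '<fc>'.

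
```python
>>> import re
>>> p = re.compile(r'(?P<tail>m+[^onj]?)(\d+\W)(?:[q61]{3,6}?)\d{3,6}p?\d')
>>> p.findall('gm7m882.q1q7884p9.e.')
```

The pattern matches one or more of a literal 'm', then optionally any character except [onj] (captured as 'tail'); then one or more of a digit, then a non-word character (captured); then 3 to 6 of one of [q61] (lazy) (non-capturing group); then 3 to 6 of a digit, then optionally the literal 'p', then a digit.
Matches: at [3:17] match 'm882.q1q7884p9', groups = ('m8', '82.').
`findall` packs the 2 group values into a tuple for every match.

[('m8', '82.')]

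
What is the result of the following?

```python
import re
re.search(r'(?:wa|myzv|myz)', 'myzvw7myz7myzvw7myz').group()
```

'myzv'

The regex engine tests alternatives in the order written; an earlier branch that matches wins even if a later one would match more.
`search` walks the string left to right and returns the first match it finds.
The match spans [0:4] → 'myzv'.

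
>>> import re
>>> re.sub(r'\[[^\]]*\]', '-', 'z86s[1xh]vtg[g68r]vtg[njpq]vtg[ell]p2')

Matches: at [4:9] → '[1xh]'; at [12:18] → '[g68r]'; at [21:27] → '[njpq]'; at [30:35] → '[ell]'.
Every occurrence is swapped for '-'.

'z86s-vtg-vtg-vtg-p2'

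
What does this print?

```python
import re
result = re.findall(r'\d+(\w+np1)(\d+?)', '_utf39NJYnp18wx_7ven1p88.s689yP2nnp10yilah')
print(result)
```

[('NJYnp1', '8'), ('yP2nnp1', '0')]

This matches one or more of a digit; then one or more of a word character, then the literal 'np1' (captured); then one or more of a digit (lazy) (captured).
Multiple groups make `findall` return tuples — one 2-tuple for each match.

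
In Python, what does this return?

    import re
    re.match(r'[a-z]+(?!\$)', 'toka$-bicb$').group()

`(?!…)`/`(?<!…)` only lets a position through if the neighbouring text does NOT match; no characters are consumed.
`re.match` only tries the pattern at the start of the string.
The match spans [0:3] → 'tok'.

'tok'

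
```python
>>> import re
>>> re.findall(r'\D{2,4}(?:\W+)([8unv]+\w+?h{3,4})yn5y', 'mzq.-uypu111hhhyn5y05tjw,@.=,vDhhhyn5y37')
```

['uypu111hhh', 'vDhhh']

With a single group, `findall` returns only what that group captured — 2 items.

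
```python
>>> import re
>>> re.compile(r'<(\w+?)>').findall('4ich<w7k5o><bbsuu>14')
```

['w7k5o', 'bbsuu']

Matches: at [4:11] match '<w7k5o>', group 1 = 'w7k5o'; at [11:18] match '<bbsuu>', group 1 = 'bbsuu'.
With a single group, `findall` returns only what that group captured — 2 items.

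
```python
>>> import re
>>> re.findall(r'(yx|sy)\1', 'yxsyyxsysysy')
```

['sy']

`\1` has to match the exact text group 1 already captured.
Because there's exactly one group, `findall` drops the full match and keeps group 1 from the one hit.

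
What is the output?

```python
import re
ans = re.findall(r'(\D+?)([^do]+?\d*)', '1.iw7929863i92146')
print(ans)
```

[('.', 'i'), ('w', '7929863'), ('i', '92146')]

The pattern matches one or more of a non-digit (lazy) (captured); then one or more of any character except [do] (lazy), then zero or more of a digit (captured).
A non-greedy quantifier consumes as few characters as it can — just enough that the remainder of the pattern still matches from where it stops; whatever follows it matches normally.
Scanning left to right: at [1:3] match '.i', groups = ('.', 'i'); at [3:11] match 'w7929863', groups = ('w', '7929863'); at [11:17] match 'i92146', groups = ('i', '92146').
`findall` packs the 2 group values into a tuple for every match.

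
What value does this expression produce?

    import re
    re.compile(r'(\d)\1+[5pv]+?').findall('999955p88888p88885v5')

['9', '8', '8']

`\1` is not a pattern — it's the concrete string captured by group 1, re-applied verbatim.
Scanning left to right: at [0:5] match '99995', group 1 = '9'; at [7:13] match '88888p', group 1 = '8'; at [13:18] match '88885', group 1 = '8'.
With a single group, `findall` returns only what that group captured — 3 items.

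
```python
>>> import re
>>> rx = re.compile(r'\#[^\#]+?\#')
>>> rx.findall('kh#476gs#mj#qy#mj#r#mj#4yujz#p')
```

Scanning left to right: at [2:9] → '#476gs#'; at [11:15] → '#qy#'; at [17:20] → '#r#'; at [22:29] → '#4yujz#'.
With no groups in the pattern, `findall` gives back each whole match — 4 here.

['#476gs#', '#qy#', '#r#', '#4yujz#']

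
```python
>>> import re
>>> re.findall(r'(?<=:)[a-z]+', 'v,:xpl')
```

['xpl']

Lookahead/lookbehind check context without consuming it, so the matched span excludes the asserted characters.
With no groups in the pattern, `findall` gives back each whole match — 1 here.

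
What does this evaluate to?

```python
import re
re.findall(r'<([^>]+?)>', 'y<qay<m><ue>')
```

['qay<m', 'ue']

One capturing group, so `findall` returns just the captured substring from each match — 2 in all.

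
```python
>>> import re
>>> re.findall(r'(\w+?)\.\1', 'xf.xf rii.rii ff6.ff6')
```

['xf', 'rii', 'ff6']

A backreference is literal: `\1` must see the identical characters the first group matched.
One capturing group, so `findall` returns just the captured substring from each match — 3 in all.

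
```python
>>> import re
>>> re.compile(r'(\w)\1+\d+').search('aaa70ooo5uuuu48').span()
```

(0, 5)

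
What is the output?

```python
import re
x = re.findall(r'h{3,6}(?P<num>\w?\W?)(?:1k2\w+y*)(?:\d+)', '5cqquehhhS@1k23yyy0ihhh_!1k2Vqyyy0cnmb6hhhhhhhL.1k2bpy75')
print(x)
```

['S@', '_!', 'L.']

The pattern matches 3 to 6 of a literal 'h'; then optionally a word character, then optionally a non-word character (captured as 'num'); then the literal '1k2', then one or more of a word character, then zero or more of a literal 'y' (non-capturing group); then one or more of a digit (non-capturing group).
Because there's exactly one group, `findall` drops the full match and keeps group 1 from each hit.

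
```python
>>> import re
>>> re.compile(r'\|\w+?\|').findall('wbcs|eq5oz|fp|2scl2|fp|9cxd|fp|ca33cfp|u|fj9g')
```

Scanning left to right: at [4:11] → '|eq5oz|'; at [13:20] → '|2scl2|'; at [22:28] → '|9cxd|'; at [30:39] → '|ca33cfp|'.
`findall` yields the raw match text (4 of them) because the pattern has no groups.

['|eq5oz|', '|2scl2|', '|9cxd|', '|ca33cfp|']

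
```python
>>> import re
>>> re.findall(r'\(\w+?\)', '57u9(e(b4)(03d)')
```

['(b4)', '(03d)']

Scanning left to right: at [6:10] → '(b4)'; at [10:15] → '(03d)'.
`findall` yields the raw match text (2 of them) because the pattern has no groups.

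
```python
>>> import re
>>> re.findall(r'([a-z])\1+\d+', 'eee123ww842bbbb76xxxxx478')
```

The backreference `\1` re-matches whatever the first group consumed, character for character.
Walking the string: at [0:6] match 'eee123', group 1 = 'e'; at [6:11] match 'ww842', group 1 = 'w'; at [11:17] match 'bbbb76', group 1 = 'b'; at [17:25] match 'xxxxx478', group 1 = 'x'.
Because there's exactly one group, `findall` drops the full match and keeps group 1 from each hit.

['e', 'w', 'b', 'x']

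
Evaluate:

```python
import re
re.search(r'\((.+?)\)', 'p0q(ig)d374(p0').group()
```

'(ig)'

The match spans [3:7] → '(ig)'.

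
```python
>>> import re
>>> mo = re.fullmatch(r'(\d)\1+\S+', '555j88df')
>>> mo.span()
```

`re.fullmatch` is like wrapping the pattern in `^…$` (in single-line mode).
The match spans [0:8] → '555j88df'.

(0, 8)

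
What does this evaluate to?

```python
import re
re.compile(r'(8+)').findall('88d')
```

['88']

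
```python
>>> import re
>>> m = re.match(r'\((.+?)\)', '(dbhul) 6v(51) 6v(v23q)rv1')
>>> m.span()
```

(0, 7)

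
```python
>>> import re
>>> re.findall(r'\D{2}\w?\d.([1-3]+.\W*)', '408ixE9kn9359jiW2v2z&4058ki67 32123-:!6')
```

['2z&', '32123-:!']

Pattern: exactly 2 of a non-digit, then optionally a word character; then a digit, then any character; then one or more of a character in [1-3], then any character, then zero or more of a non-word character (captured).
Because there's exactly one group, `findall` drops the full match and keeps group 1 from each hit.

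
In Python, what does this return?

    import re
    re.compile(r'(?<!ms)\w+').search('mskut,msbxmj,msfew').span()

(0, 5)

The negative lookaround is zero-width — it rules out positions where the adjacent text would match, without consuming anything.
`re.search` tries every starting position until one works.
The match spans [0:5] → 'mskut'.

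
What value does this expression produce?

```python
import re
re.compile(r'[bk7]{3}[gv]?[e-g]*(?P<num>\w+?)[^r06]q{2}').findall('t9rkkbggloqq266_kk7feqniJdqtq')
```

The pattern matches exactly 3 of one of [bk7], then optionally one of [gv], then zero or more of a character in [e-g]; then one or more of a word character (lazy) (captured as 'num'); then any character except [r06], then exactly 2 of a literal 'q'.
Matches: at [3:12] match 'kkbggloqq', group 1 = 'l'.
`findall` collects group 1 from the one match (1 total).

['l']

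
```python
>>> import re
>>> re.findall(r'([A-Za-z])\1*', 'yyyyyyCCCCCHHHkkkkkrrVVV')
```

`\1` is not a pattern — it's the concrete string captured by group 1, re-applied verbatim.
Because there's exactly one group, `findall` drops the full match and keeps group 1 from each hit.

['y', 'C', 'H', 'k', 'r', 'V']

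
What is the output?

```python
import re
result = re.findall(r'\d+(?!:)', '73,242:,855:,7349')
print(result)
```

['73', '24', '85', '7349']

The negative lookahead/lookbehind blocks any match where the forbidden context is present.
With no groups in the pattern, `findall` gives back each whole match — 4 here.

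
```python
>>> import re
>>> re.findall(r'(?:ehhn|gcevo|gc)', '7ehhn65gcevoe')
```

Alternation isn't longest-match — the leftmost alternative that fits at this position is chosen.
Walking the string: at [1:5] → 'ehhn'; at [7:12] → 'gcevo'.
No capturing groups, so `findall` returns the 2 full match strings.

['ehhn', 'gcevo']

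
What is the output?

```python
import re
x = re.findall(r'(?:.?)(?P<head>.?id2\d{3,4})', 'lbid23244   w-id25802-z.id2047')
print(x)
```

['bid23244', '-id25802', '.id2047']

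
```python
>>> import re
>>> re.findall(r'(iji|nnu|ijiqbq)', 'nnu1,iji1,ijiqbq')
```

['nnu', 'iji', 'iji']

`|` is ordered: at each position the engine commits to the first alternative that works.
With a single group, `findall` returns only what that group captured — 3 items.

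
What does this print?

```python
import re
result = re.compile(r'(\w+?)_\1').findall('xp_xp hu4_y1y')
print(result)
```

['xp']

The backreference `\1` re-matches whatever the first group consumed, character for character.
One capturing group, so `findall` returns just the captured substring from the one match — 1 in all.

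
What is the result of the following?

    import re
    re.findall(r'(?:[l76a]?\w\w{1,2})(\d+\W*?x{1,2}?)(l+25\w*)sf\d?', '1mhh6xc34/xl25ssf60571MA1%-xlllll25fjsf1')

With 2 capturing groups, `findall` returns a 2-tuple per match.

[('4/x', 'l25s'), ('1%-x', 'lllll25fj')]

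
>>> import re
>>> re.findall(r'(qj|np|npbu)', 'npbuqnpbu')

['np', 'np']

Alternation tries branches left to right and keeps the first one that lets the overall match succeed at that position.
Scanning left to right: at [0:2] match 'np', group 1 = 'np'; at [5:7] match 'np', group 1 = 'np'.
With a single group, `findall` returns only what that group captured — 2 items.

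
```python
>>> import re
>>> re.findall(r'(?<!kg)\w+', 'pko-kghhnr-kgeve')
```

['pko', 'kghhnr', 'kgeve']

The negative lookaround is zero-width — it rules out positions where the adjacent text would match, without consuming anything.
Walking the string: at [0:3] → 'pko'; at [4:10] → 'kghhnr'; at [11:16] → 'kgeve'.
Since nothing is captured, `findall` lists the 3 matched substrings directly.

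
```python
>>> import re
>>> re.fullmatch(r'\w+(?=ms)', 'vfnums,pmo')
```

None

Because the assertion is zero-width, the text it checks is not consumed and won't appear in the result.
`fullmatch` succeeds only if the pattern covers the string from start to end.
Here the string isn't matched end-to-end, so the call returns None.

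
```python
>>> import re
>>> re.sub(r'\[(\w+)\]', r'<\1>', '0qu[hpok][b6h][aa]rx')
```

'0qu<hpok><b6h><aa>rx'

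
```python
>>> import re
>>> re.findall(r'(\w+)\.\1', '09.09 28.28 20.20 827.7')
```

['09', '28', '20', '7']

The backreference `\1` re-matches whatever the first group consumed, character for character.
One capturing group, so `findall` returns just the captured substring from each match — 4 in all.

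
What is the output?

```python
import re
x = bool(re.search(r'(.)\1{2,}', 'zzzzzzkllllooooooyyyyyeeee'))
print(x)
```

After group 1 captures some text, `\1` only succeeds where that same text appears again.
`re.search` scans for the first position where the pattern succeeds.
The match spans [0:6] → 'zzzzzz'.
Captured: group 1 = 'z'.

True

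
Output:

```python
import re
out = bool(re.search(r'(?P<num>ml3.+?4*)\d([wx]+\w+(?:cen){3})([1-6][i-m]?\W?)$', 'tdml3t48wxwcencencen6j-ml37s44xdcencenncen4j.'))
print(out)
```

False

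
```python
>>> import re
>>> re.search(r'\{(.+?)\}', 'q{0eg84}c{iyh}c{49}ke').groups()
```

('0eg84',)

The match spans [1:8] → '{0eg84}'.
Captured: group 1 = '0eg84'.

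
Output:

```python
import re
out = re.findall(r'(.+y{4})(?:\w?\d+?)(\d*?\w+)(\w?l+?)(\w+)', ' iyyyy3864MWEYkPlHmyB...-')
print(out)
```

The `?` after the quantifier makes it lazy — it takes as little as possible before letting the rest of the pattern try.
Multiple groups make `findall` return tuples — one 4-tuple for the one match.

[(' iyyyy', '64MWEYkP', 'l', 'HmyB')]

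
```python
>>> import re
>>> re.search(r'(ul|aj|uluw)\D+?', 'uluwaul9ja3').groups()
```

Alternation isn't longest-match — the leftmost alternative that fits at this position is chosen.
`search` walks the string left to right and returns the first match it finds.
The match spans [0:3] → 'ulu'.
Captured: group 1 = 'ul'.

('ul',)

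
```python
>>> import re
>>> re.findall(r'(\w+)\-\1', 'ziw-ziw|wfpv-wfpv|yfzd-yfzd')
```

['ziw', 'wfpv', 'yfzd']

`\1` has to match the exact text group 1 already captured.
Scanning left to right: at [0:7] match 'ziw-ziw', group 1 = 'ziw'; at [8:17] match 'wfpv-wfpv', group 1 = 'wfpv'; at [18:27] match 'yfzd-yfzd', group 1 = 'yfzd'.
With a single group, `findall` returns only what that group captured — 3 items.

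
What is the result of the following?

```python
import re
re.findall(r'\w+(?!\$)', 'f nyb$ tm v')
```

['f', 'ny', 'tm', 'v']

A negative assertion filters positions out without eating any characters.
Scanning left to right: at [0:1] → 'f'; at [2:4] → 'ny'; at [7:9] → 'tm'; at [10:11] → 'v'.
Since nothing is captured, `findall` lists the 4 matched substrings directly.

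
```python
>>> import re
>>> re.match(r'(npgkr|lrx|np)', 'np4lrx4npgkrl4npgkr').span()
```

(0, 2)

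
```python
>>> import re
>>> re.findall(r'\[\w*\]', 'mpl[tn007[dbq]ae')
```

Scanning left to right: at [9:14] → '[dbq]'.
`findall` yields the raw match text (1 of them) because the pattern has no groups.

['[dbq]']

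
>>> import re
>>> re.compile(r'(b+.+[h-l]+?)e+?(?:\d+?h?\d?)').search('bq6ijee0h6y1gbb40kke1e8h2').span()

(0, 21)

The match spans [0:21] → 'bq6ijee0h6y1gbb40kke1'.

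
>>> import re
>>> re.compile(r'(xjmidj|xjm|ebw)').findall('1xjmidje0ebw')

['xjmidj', 'ebw']

The regex engine tests alternatives in the order written; an earlier branch that matches wins even if a later one would match more.
One capturing group, so `findall` returns just the captured substring from each match — 2 in all.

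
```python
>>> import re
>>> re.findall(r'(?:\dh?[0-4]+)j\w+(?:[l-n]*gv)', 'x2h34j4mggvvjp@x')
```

Pattern: a digit, then optionally the literal 'h', then one or more of a character in [0-4] (non-capturing group); then a literal 'j', then one or more of a word character; then zero or more of a character in [l-n], then the literal 'gv' (non-capturing group).
Scanning left to right: at [1:11] → '2h34j4mggv'.
With no groups in the pattern, `findall` gives back each whole match — 1 here.

['2h34j4mggv']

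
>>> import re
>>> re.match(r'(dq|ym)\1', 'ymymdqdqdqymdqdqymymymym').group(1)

'ym'

A backreference is literal: `\1` must see the identical characters the first group matched.
`re.match` won't scan ahead — the pattern has to work from the very first character.
The match spans [0:4] → 'ymym'.
Captured: group 1 = 'ym'.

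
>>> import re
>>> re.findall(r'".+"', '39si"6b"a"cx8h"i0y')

['"6b"a"cx8h"']

No capturing groups, so `findall` returns the 1 full match string.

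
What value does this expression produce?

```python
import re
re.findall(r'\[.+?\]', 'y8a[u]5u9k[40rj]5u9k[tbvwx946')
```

['[u]', '[40rj]']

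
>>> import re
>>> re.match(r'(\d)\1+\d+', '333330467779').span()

With `match`, the pattern is implicitly anchored at the beginning.
The match spans [0:12] → '333330467779'.

(0, 12)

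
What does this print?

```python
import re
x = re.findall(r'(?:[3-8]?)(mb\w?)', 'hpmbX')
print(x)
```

['mbX']

This matches optionally a character in [3-8] (non-capturing group); then the literal 'mb', then optionally a word character (captured).
Matches: at [2:5] match 'mbX', group 1 = 'mbX'.
With a single group, `findall` returns only what that group captured — 1 item.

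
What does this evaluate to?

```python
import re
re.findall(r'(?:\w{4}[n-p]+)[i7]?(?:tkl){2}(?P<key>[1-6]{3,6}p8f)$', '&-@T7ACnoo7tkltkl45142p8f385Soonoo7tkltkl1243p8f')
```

['1243p8f']

This matches exactly 4 of a word character, then one or more of a character in [n-p] (non-capturing group); then optionally one of [i7], then the literal 'tkl' repeated 2 times; then 3 to 6 of a character in [1-6], then the literal 'p8f' (captured as 'key'); then anchored at the end.
Matches: at [25:48] match '385Soonoo7tkltkl1243p8f', group 1 = '1243p8f'.
Because there's exactly one group, `findall` drops the full match and keeps group 1 from the one hit.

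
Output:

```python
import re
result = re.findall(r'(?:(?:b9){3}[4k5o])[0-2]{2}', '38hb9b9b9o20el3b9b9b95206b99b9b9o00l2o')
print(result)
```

['b9b9b9o20', 'b9b9b9520']

The pattern matches the literal 'b9' repeated 3 times, then one of [4k5o] (non-capturing group); then exactly 2 of a character in [0-2].
`findall` yields the raw match text (2 of them) because the pattern has no groups.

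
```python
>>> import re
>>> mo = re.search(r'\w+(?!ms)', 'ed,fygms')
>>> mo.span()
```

A negative assertion filters positions out without eating any characters.
The match spans [0:2] → 'ed'.

(0, 2)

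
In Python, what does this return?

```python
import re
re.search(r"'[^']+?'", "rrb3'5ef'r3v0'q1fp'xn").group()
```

"'5ef'"

Unlike `match`, `search` isn't anchored — it looks for the pattern anywhere in the string.
The match spans [4:9] → "'5ef'".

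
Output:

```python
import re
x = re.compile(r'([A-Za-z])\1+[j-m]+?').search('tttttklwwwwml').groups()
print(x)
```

('t',)

The match spans [0:6] → 'tttttk'.
Captured: group 1 = 't'.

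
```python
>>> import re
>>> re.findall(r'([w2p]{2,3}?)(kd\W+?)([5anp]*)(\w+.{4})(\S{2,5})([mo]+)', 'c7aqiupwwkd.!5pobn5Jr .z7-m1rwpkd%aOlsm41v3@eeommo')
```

[('pww', 'kd.!', '5p', 'obn5Jr .z', '7-', 'm'), ('wp', 'kd%', 'a', 'Olsm41v3@eeo', 'mm', 'o')]

The pattern matches 2 to 3 of one of [w2p] (lazy) (captured); then the literal 'kd', then one or more of a non-word character (lazy) (captured); then zero or more of one of [5anp] (captured); then one or more of a word character, then exactly 4 of any character (captured); then 2 to 5 of a non-whitespace character (captured); then one or more of one of [mo] (captured).
Matches: at [6:27] match 'pwwkd.!5pobn5Jr .z7-m', groups = ('pww', 'kd.!', '5p', 'obn5Jr .z', '7-', 'm'); at [29:50] match 'wpkd%aOlsm41v3@eeommo', groups = ('wp', 'kd%', 'a', 'Olsm41v3@eeo', 'mm', 'o').
With 6 capturing groups, `findall` returns a 6-tuple per match.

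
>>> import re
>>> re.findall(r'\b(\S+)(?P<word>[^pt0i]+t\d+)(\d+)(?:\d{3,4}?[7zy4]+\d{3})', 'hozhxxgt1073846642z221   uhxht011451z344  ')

[('hozhxxgt1073846642z221', '   uhxht01', '1')]

The pattern matches a word boundary (`\b`, zero-width); then one or more of a non-whitespace character (captured); then one or more of any character except [pt0i], then a literal 't', then one or more of a digit (captured as 'word'); then one or more of a digit (captured); then 3 to 4 of a digit (lazy), then one or more of one of [7zy4], then exactly 3 of a digit (non-capturing group).
Walking the string: at [0:40] match 'hozhxxgt1073846642z221   uhxht011451z344', groups = ('hozhxxgt1073846642z221', '   uhxht01', '1').
With 3 capturing groups, `findall` returns a 3-tuple per match.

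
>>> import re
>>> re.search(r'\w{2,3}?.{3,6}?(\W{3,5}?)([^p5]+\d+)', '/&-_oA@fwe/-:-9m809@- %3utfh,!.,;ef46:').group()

The pattern matches 2 to 3 of a word character (lazy), then 3 to 6 of any character (lazy); then 3 to 5 of a non-word character (lazy) (captured); then one or more of any character except [p5], then one or more of a digit (captured).
The match spans [3:37] → '_oA@fwe/-:-9m809@- %3utfh,!.,;ef46'.

'_oA@fwe/-:-9m809@- %3utfh,!.,;ef46'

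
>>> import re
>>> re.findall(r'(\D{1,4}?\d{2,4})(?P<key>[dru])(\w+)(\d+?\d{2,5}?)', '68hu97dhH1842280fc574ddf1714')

[('hu97', 'd', 'hH1842280fc574ddf1', '714')]

Pattern: 1 to 4 of a non-digit (lazy), then 2 to 4 of a digit (captured); then one of [dru] (captured as 'key'); then one or more of a word character (captured); then one or more of a digit (lazy), then 2 to 5 of a digit (lazy) (captured).
Matches: at [2:28] match 'hu97dhH1842280fc574ddf1714', groups = ('hu97', 'd', 'hH1842280fc574ddf1', '714').
With 4 capturing groups, `findall` returns a 4-tuple per match.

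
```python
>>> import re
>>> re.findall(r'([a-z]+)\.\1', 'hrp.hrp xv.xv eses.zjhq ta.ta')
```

After group 1 captures some text, `\1` only succeeds where that same text appears again.
Scanning left to right: at [0:7] match 'hrp.hrp', group 1 = 'hrp'; at [8:13] match 'xv.xv', group 1 = 'xv'; at [24:29] match 'ta.ta', group 1 = 'ta'.
One capturing group, so `findall` returns just the captured substring from each match — 3 in all.

['hrp', 'xv', 'ta']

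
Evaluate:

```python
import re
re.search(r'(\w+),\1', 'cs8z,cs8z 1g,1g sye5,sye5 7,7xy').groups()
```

('cs8z',)

A backreference is literal: `\1` must see the identical characters the first group matched.
`search` walks the string left to right and returns the first match it finds.
The match spans [0:9] → 'cs8z,cs8z'.
Captured: group 1 = 'cs8z'.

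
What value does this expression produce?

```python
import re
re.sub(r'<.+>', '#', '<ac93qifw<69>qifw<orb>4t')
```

`sub` substitutes '#' at each match site.

'#4t'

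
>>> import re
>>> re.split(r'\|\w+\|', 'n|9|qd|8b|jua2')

Matches to split on: at [1:4] → '|9|'; at [6:10] → '|8b|'.
Each match becomes a cut point; 3 segments remain.

['n', 'qd', 'jua2']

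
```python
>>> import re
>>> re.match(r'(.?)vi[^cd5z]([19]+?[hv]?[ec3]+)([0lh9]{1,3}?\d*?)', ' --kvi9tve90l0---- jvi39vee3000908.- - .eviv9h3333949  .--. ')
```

None

`re.match` only tries the pattern at the start of the string.
Here the string doesn't start with a match, so the call returns None.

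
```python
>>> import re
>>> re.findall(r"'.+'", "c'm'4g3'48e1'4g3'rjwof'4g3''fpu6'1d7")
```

["'m'4g3'48e1'4g3'rjwof'4g3''fpu6'"]

Walking the string: at [1:33] → "'m'4g3'48e1'4g3'rjwof'4g3''fpu6'".
`findall` yields the raw match text (1 of them) because the pattern has no groups.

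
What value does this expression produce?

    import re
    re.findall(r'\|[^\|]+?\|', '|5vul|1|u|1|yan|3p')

['|5vul|', '|u|', '|yan|']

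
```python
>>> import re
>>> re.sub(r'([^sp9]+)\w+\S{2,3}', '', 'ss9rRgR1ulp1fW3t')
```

The pattern matches one or more of any character except [sp9] (captured); then one or more of a word character, then 2 to 3 of a non-whitespace character.
Matches: at [3:16] → 'rRgR1ulp1fW3t'.
`sub` substitutes '' at each match site.

'ss9'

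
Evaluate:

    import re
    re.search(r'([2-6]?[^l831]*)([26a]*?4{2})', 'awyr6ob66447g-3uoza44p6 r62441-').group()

This matches optionally a character in [2-6], then zero or more of any character except [l831] (captured); then zero or more of one of [26a] (lazy), then exactly 2 of the literal '4' (captured).
The match spans [0:11] → 'awyr6ob6644'.

'awyr6ob6644'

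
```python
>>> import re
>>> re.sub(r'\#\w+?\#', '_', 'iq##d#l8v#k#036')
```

'iq#_l8v_036'

Every occurrence is swapped for '_'.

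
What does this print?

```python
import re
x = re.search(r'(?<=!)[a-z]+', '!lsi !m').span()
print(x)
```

(1, 4)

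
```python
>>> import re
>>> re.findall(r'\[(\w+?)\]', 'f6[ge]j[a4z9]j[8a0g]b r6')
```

`findall` collects group 1 from each match (3 total).

['ge', 'a4z9', '8a0g']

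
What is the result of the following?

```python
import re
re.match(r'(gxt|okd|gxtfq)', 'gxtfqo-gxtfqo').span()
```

Alternation tries branches left to right and keeps the first one that lets the overall match succeed at that position.
With `match`, the pattern is implicitly anchored at the beginning.
The match spans [0:3] → 'gxt'.
Captured: group 1 = 'gxt'.

(0, 3)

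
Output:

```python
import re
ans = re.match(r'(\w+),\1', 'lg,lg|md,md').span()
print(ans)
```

(0, 5)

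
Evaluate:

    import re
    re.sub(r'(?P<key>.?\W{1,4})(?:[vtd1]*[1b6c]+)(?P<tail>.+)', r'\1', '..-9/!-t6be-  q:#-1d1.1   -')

'..-9/!-'

The pattern matches optionally any character, then 1 to 4 of a non-word character (captured as 'key'); then zero or more of one of [vtd1], then one or more of one of [1b6c] (non-capturing group); then one or more of any character (captured as 'tail').
Each match is replaced using the text its own group 1 captured.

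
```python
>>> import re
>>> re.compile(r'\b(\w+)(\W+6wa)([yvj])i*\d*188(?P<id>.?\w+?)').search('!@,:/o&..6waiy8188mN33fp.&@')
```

Pattern: a word boundary (`\b`, zero-width); then one or more of a word character (captured); then one or more of a non-word character, then the literal '6wa' (captured); then one of [yvj] (captured); then zero or more of a literal 'i', then zero or more of a digit, then the literal '188'; then optionally any character, then one or more of a word character (lazy) (captured as 'id').
`re.search` scans for the first position where the pattern succeeds.
Here nothing in the string fits, so the call returns None.

None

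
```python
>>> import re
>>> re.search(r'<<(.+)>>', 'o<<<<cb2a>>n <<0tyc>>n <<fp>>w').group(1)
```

The match spans [1:29] → '<<<<cb2a>>n <<0tyc>>n <<fp>>'.
Captured: group 1 = '<<cb2a>>n <<0tyc>>n <<fp'.

'<<cb2a>>n <<0tyc>>n <<fp'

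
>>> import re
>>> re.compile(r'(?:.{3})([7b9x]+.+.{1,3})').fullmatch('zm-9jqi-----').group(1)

This matches exactly 3 of any character (non-capturing group); then one or more of one of [7b9x], then one or more of any character, then 1 to 3 of any character (captured).
`fullmatch` succeeds only if the pattern covers the string from start to end.
The match spans [0:12] → 'zm-9jqi-----'.
Captured: group 1 = '9jqi-----'.

'9jqi-----'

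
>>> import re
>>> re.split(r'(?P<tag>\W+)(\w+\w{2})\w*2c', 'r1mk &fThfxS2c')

['r1mk', ' &', 'fThfxS', '']

Pattern: one or more of a non-word character (captured as 'tag'); then one or more of a word character, then exactly 2 of a word character (captured); then zero or more of a word character, then the literal '2c'.
Matches to split on: at [4:14] → ' &fThfxS2c'.
`re.split` interleaves the captured-group text with the surrounding fragments.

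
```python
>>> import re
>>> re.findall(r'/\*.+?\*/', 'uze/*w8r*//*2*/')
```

A `+?`/`*?`/`{m,n}?` starts at its minimum and grows only as far as needed for what follows to match.
No capturing groups, so `findall` returns the 2 full match strings.

['/*w8r*/', '/*2*/']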